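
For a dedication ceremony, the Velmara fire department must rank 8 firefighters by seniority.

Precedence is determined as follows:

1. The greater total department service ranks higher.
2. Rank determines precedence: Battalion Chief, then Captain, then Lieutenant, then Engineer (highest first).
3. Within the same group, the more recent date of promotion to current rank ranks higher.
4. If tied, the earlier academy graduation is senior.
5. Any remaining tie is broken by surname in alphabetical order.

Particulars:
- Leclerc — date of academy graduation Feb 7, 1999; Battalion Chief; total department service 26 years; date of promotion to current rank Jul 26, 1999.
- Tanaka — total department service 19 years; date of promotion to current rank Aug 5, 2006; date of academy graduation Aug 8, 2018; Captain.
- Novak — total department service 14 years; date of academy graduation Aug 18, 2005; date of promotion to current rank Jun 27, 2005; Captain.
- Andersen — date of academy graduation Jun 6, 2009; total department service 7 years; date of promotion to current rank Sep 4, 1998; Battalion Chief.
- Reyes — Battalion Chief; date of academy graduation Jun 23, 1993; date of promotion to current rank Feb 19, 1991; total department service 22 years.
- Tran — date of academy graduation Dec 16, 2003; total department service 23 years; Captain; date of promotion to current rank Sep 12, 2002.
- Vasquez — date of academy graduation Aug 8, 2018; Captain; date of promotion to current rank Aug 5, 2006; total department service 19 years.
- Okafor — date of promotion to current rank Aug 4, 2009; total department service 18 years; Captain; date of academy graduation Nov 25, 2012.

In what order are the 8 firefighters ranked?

By total department service (higher first): Leclerc (26 years); then Tran (23 years); then Reyes (22 years); then Tanaka and Vasquez (both 19 years); then Okafor (18 years); then Novak (14 years); then Andersen (7 years).
Tanaka and Vasquez are each Captain, so the next rule applies.
Tanaka and Vasquez both have date of promotion to current rank Aug 5, 2006, so the next rule applies.
Tanaka and Vasquez both have date of academy graduation Aug 8, 2018, so the next rule applies.
Among Tanaka and Vasquez, alphabetically by surname: Tanaka before Vasquez.
Full order: Leclerc, Tran, Reyes, Tanaka, Vasquez, Okafor, Novak, Andersen.

Leclerc, Tran, Reyes, Tanaka, Vasquez, Okafor, Novak, Andersen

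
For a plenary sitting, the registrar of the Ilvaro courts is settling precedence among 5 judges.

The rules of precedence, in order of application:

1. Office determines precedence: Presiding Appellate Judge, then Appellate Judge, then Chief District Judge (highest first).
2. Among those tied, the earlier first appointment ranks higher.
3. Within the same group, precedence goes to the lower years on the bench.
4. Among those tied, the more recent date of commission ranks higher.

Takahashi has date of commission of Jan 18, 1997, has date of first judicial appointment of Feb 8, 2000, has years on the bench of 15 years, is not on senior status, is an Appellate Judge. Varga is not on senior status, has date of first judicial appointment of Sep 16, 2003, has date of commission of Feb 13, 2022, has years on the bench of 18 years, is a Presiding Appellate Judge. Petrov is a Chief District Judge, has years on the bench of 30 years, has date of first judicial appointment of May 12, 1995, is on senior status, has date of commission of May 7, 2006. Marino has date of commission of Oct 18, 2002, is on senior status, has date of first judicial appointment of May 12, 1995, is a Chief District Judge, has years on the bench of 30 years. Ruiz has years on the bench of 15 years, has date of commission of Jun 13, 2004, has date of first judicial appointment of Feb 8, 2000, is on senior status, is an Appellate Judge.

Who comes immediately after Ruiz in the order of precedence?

By office: Varga (Presiding Appellate Judge); then Ruiz and Takahashi (Appellate Judge); then Petrov and Marino (Chief District Judge).
Ruiz and Takahashi both have date of first judicial appointment Feb 8, 2000, so the next rule applies.
Ruiz and Takahashi both have years on the bench 15 years, so the next rule applies.
Among Ruiz and Takahashi, by date of commission (later first): Ruiz (Jun 13, 2004) before Takahashi (Jan 18, 1997).
Petrov and Marino both have date of first judicial appointment May 12, 1995, so the next rule applies.
Petrov and Marino both have years on the bench 30 years, so the next rule applies.
Among Petrov and Marino, by date of commission (later first): Petrov (May 7, 2006) before Marino (Oct 18, 2002).
Order: Varga, Ruiz, Takahashi, Petrov, Marino.

Takahashi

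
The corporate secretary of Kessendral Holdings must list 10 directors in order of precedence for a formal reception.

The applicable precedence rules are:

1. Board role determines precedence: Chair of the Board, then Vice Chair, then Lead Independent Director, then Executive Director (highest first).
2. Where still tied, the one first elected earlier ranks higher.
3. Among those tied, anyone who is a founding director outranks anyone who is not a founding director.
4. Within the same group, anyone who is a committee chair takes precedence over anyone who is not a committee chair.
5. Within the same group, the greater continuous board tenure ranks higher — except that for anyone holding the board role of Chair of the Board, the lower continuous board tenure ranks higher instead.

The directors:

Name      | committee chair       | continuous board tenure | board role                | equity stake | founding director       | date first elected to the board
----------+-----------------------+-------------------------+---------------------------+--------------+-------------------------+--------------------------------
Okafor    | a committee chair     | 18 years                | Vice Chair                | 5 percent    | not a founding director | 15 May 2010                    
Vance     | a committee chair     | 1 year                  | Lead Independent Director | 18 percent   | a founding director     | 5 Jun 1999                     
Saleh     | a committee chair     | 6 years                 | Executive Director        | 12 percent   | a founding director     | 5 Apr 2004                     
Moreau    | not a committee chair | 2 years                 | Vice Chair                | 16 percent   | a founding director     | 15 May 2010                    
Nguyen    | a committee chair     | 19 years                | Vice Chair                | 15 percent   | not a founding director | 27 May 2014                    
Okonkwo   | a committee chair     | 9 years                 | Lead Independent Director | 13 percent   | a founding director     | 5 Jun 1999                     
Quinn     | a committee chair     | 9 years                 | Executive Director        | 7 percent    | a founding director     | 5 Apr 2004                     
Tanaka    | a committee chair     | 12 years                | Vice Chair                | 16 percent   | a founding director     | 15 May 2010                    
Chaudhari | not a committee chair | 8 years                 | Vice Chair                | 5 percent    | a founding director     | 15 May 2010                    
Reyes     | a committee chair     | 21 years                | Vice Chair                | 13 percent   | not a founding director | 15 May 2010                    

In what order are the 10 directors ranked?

Tanaka, Chaudhari, Moreau, Reyes, Okafor, Nguyen, Okonkwo, Vance, Quinn, Saleh

By board role: Tanaka, Chaudhari, Moreau, Reyes, Okafor and Nguyen (Vice Chair); then Okonkwo and Vance (Lead Independent Director); then Quinn and Saleh (Executive Director).
Among Tanaka, Chaudhari, Moreau, Reyes, Okafor and Nguyen, by date first elected to the board (earlier first): Tanaka, Chaudhari, Moreau, Reyes and Okafor (15 May 2010) before Nguyen (27 May 2014).
Among Tanaka, Chaudhari, Moreau, Reyes and Okafor, a founding director before not a founding director: Tanaka, Chaudhari and Moreau (a founding director) before Reyes and Okafor (not a founding director).
Among Tanaka, Chaudhari and Moreau, a committee chair before not a committee chair: Tanaka (a committee chair) before Chaudhari and Moreau (not a committee chair).
Among Chaudhari and Moreau, by continuous board tenure (higher first): Chaudhari (8 years) before Moreau (2 years).
Reyes and Okafor are each a committee chair, so the next rule applies.
Among Reyes and Okafor, by continuous board tenure (higher first): Reyes (21 years) before Okafor (18 years).
Okonkwo and Vance both have date first elected to the board 5 Jun 1999, so the next rule applies.
Okonkwo and Vance are each a founding director, so the next rule applies.
Okonkwo and Vance are each a committee chair, so the next rule applies.
Among Okonkwo and Vance, by continuous board tenure (higher first): Okonkwo (9 years) before Vance (1 year).
Quinn and Saleh both have date first elected to the board 5 Apr 2004, so the next rule applies.
Quinn and Saleh are each a founding director, so the next rule applies.
Quinn and Saleh are each a committee chair, so the next rule applies.
Among Quinn and Saleh, by continuous board tenure (higher first): Quinn (9 years) before Saleh (6 years).
Full order: Tanaka, Chaudhari, Moreau, Reyes, Okafor, Nguyen, Okonkwo, Vance, Quinn, Saleh.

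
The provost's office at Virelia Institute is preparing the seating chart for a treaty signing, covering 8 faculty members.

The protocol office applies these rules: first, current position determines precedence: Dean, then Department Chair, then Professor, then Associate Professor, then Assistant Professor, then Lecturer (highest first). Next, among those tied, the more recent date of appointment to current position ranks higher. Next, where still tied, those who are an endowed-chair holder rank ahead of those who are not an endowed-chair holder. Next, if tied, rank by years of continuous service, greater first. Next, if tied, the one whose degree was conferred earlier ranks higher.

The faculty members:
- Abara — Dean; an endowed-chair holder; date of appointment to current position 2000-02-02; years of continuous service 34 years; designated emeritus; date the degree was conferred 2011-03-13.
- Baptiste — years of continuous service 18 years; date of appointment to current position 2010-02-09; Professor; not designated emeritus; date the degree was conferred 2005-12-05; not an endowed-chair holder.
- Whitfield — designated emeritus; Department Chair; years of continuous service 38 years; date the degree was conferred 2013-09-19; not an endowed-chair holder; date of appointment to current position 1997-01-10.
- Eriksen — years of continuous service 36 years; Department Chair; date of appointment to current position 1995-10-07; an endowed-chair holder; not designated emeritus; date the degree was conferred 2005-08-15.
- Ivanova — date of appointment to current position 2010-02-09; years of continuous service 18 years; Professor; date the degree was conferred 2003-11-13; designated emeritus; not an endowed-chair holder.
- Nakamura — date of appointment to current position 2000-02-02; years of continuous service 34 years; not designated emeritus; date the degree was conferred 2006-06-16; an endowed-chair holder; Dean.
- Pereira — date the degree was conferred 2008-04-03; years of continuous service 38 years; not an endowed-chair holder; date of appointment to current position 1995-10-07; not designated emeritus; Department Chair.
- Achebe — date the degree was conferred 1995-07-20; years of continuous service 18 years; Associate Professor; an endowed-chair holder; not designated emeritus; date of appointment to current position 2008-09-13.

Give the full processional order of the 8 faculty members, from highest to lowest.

By current position: Nakamura and Abara (Dean); then Whitfield, Eriksen and Pereira (Department Chair); then Ivanova and Baptiste (Professor); then Achebe (Associate Professor).
Nakamura and Abara both have date of appointment to current position 2000-02-02, so the next rule applies.
Nakamura and Abara are each an endowed-chair holder, so the next rule applies.
Nakamura and Abara both have years of continuous service 34 years, so the next rule applies.
Among Nakamura and Abara, by date the degree was conferred (earlier first): Nakamura (2006-06-16) before Abara (2011-03-13).
Among Whitfield, Eriksen and Pereira, by date of appointment to current position (later first): Whitfield (1997-01-10) before Eriksen and Pereira (1995-10-07).
Among Eriksen and Pereira, an endowed-chair holder before not an endowed-chair holder: Eriksen (an endowed-chair holder) before Pereira (not an endowed-chair holder).
Ivanova and Baptiste both have date of appointment to current position 2010-02-09, so the next rule applies.
Ivanova and Baptiste are each not an endowed-chair holder, so the next rule applies.
Ivanova and Baptiste both have years of continuous service 18 years, so the next rule applies.
Among Ivanova and Baptiste, by date the degree was conferred (earlier first): Ivanova (2003-11-13) before Baptiste (2005-12-05).
Full order: Nakamura, Abara, Whitfield, Eriksen, Pereira, Ivanova, Baptiste, Achebe.

Nakamura, Abara, Whitfield, Eriksen, Pereira, Ivanova, Baptiste, Achebe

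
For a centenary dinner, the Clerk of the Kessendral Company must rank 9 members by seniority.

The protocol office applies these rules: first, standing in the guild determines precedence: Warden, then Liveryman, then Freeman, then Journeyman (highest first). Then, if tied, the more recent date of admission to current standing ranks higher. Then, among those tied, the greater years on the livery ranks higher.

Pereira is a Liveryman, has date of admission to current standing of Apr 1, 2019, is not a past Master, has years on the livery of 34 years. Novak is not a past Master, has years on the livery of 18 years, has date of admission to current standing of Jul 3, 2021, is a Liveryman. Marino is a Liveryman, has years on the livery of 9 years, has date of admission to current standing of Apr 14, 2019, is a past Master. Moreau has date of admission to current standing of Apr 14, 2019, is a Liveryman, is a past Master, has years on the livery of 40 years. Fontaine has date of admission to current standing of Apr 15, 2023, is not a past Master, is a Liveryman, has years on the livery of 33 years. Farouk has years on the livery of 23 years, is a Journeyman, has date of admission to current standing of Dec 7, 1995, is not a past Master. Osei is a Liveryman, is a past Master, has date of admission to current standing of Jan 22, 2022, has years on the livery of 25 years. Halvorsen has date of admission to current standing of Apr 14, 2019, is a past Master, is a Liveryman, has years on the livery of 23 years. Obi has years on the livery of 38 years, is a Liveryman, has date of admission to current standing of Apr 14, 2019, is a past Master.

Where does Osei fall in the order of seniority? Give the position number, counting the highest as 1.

2

By standing in the guild: Fontaine, Osei, Novak, Moreau, Obi, Halvorsen, Marino and Pereira (Liveryman); then Farouk (Journeyman).
Among Fontaine, Osei, Novak, Moreau, Obi, Halvorsen, Marino and Pereira, by date of admission to current standing (later first): Fontaine (Apr 15, 2023) before Osei (Jan 22, 2022) before Novak (Jul 3, 2021) before Moreau, Obi, Halvorsen and Marino (Apr 14, 2019) before Pereira (Apr 1, 2019).
Among Moreau, Obi, Halvorsen and Marino, by years on the livery (higher first): Moreau (40 years) before Obi (38 years) before Halvorsen (23 years) before Marino (9 years).
Order: Fontaine, Osei, Novak, Moreau, Obi, Halvorsen, Marino, Pereira, Farouk. So position 2.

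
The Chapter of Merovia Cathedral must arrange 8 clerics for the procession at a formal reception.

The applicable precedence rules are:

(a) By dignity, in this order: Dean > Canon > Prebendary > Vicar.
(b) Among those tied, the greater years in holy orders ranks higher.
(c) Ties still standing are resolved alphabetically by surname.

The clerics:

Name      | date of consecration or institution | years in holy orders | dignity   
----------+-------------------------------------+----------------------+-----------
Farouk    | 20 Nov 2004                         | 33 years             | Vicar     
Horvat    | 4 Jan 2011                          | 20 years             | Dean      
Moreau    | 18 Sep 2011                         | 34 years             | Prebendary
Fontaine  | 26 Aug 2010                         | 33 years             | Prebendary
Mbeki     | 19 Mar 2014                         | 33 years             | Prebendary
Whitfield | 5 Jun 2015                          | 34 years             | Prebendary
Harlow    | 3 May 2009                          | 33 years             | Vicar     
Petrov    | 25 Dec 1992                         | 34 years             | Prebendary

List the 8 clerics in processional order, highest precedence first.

Horvat, Moreau, Petrov, Whitfield, Fontaine, Mbeki, Farouk, Harlow

By dignity: Horvat (Dean); then Moreau, Petrov, Whitfield, Fontaine and Mbeki (Prebendary); then Farouk and Harlow (Vicar).
Among Moreau, Petrov, Whitfield, Fontaine and Mbeki, by years in holy orders (higher first): Moreau, Petrov and Whitfield (34 years) before Fontaine and Mbeki (33 years).
Among Moreau, Petrov and Whitfield, alphabetically by surname: Moreau before Petrov before Whitfield.
Among Fontaine and Mbeki, alphabetically by surname: Fontaine before Mbeki.
Farouk and Harlow both have years in holy orders 33 years, so the next rule applies.
Among Farouk and Harlow, alphabetically by surname: Farouk before Harlow.
Full order: Horvat, Moreau, Petrov, Whitfield, Fontaine, Mbeki, Farouk, Harlow.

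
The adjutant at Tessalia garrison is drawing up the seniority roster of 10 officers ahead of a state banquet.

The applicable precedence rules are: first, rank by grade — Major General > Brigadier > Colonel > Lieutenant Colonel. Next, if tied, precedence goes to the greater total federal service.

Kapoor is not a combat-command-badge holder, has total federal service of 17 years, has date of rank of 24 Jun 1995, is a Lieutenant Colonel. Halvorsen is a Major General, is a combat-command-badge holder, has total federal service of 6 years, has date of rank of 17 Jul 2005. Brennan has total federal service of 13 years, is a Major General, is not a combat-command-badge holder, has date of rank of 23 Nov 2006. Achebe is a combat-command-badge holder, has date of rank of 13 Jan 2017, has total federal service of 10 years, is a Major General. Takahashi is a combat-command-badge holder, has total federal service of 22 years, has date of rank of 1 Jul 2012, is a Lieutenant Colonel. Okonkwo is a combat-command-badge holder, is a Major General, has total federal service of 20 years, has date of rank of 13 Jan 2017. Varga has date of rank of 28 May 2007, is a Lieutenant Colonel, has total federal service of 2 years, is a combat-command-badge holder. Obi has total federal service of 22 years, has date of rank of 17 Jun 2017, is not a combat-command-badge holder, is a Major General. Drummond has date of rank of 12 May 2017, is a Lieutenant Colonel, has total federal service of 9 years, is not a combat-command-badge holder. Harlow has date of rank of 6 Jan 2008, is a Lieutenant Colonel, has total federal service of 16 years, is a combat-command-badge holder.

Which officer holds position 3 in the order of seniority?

By grade: Obi, Okonkwo, Brennan, Achebe and Halvorsen (Major General); then Takahashi, Kapoor, Harlow, Drummond and Varga (Lieutenant Colonel).
Among Obi, Okonkwo, Brennan, Achebe and Halvorsen, by total federal service (higher first): Obi (22 years) before Okonkwo (20 years) before Brennan (13 years) before Achebe (10 years) before Halvorsen (6 years).
Among Takahashi, Kapoor, Harlow, Drummond and Varga, by total federal service (higher first): Takahashi (22 years) before Kapoor (17 years) before Harlow (16 years) before Drummond (9 years) before Varga (2 years).
Order: Obi, Okonkwo, Brennan, Achebe, Halvorsen, Takahashi, Kapoor, Harlow, Drummond, Varga.

Brennan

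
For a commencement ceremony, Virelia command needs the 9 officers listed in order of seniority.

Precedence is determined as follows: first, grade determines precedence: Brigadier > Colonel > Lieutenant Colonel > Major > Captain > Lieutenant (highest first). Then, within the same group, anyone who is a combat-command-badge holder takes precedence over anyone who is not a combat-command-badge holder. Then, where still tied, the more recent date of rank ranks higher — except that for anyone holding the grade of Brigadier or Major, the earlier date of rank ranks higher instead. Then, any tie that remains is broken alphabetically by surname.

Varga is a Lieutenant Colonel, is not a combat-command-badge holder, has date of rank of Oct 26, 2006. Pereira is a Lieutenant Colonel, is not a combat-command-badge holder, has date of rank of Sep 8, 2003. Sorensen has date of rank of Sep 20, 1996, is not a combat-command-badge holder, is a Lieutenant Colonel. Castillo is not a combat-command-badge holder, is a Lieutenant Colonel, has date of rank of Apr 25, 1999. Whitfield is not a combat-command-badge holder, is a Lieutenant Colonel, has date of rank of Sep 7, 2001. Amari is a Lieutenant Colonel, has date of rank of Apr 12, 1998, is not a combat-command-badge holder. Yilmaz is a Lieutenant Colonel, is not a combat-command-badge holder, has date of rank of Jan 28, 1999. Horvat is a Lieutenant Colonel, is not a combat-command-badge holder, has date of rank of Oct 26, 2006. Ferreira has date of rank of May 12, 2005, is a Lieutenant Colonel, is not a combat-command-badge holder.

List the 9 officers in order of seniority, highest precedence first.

By grade: Horvat, Varga, Ferreira, Pereira, Whitfield, Castillo, Yilmaz, Amari and Sorensen (Lieutenant Colonel).
Horvat, Varga, Ferreira, Pereira, Whitfield, Castillo, Yilmaz, Amari and Sorensen are each not a combat-command-badge holder, so the next rule applies.
Among Horvat, Varga, Ferreira, Pereira, Whitfield, Castillo, Yilmaz, Amari and Sorensen, by date of rank (later first): Horvat and Varga (Oct 26, 2006) before Ferreira (May 12, 2005) before Pereira (Sep 8, 2003) before Whitfield (Sep 7, 2001) before Castillo (Apr 25, 1999) before Yilmaz (Jan 28, 1999) before Amari (Apr 12, 1998) before Sorensen (Sep 20, 1996).
Among Horvat and Varga, alphabetically by surname: Horvat before Varga.
Full order: Horvat, Varga, Ferreira, Pereira, Whitfield, Castillo, Yilmaz, Amari, Sorensen.

Horvat, Varga, Ferreira, Pereira, Whitfield, Castillo, Yilmaz, Amari, Sorensen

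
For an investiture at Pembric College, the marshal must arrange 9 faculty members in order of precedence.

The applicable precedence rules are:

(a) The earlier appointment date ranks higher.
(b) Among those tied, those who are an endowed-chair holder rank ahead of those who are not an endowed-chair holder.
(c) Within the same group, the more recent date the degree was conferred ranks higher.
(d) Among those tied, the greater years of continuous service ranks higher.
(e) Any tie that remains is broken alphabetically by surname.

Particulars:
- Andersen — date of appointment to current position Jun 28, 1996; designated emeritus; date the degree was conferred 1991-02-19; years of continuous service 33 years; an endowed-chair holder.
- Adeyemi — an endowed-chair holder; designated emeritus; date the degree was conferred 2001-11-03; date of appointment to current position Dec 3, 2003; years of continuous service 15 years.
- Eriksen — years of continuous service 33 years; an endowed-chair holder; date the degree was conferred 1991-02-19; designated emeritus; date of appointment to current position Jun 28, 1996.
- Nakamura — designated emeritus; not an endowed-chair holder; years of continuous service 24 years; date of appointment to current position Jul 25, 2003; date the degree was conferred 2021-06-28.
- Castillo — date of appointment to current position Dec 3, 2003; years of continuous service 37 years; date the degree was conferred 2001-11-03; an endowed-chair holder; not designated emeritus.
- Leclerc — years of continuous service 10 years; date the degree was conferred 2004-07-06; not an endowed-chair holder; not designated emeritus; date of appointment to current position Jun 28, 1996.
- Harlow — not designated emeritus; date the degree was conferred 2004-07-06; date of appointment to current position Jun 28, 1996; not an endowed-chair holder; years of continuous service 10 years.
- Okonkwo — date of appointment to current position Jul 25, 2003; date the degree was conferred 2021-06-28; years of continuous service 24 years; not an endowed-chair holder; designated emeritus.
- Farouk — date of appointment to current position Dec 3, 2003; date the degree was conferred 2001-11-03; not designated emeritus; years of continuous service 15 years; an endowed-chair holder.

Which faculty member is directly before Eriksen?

Andersen

By date of appointment to current position (earlier first): Andersen, Eriksen, Harlow and Leclerc (each Jun 28, 1996); then Nakamura and Okonkwo (both Jul 25, 2003); then Castillo, Adeyemi and Farouk (each Dec 3, 2003).
Among Andersen, Eriksen, Harlow and Leclerc, an endowed-chair holder before not an endowed-chair holder: Andersen and Eriksen (an endowed-chair holder) before Harlow and Leclerc (not an endowed-chair holder).
Andersen and Eriksen both have date the degree was conferred 1991-02-19, so the next rule applies.
Andersen and Eriksen both have years of continuous service 33 years, so the next rule applies.
Among Andersen and Eriksen, alphabetically by surname: Andersen before Eriksen.
Harlow and Leclerc both have date the degree was conferred 2004-07-06, so the next rule applies.
Harlow and Leclerc both have years of continuous service 10 years, so the next rule applies.
Among Harlow and Leclerc, alphabetically by surname: Harlow before Leclerc.
Nakamura and Okonkwo are each not an endowed-chair holder, so the next rule applies.
Nakamura and Okonkwo both have date the degree was conferred 2021-06-28, so the next rule applies.
Nakamura and Okonkwo both have years of continuous service 24 years, so the next rule applies.
Among Nakamura and Okonkwo, alphabetically by surname: Nakamura before Okonkwo.
Castillo, Adeyemi and Farouk are each an endowed-chair holder, so the next rule applies.
Castillo, Adeyemi and Farouk all have date the degree was conferred 2001-11-03, so the next rule applies.
Among Castillo, Adeyemi and Farouk, by years of continuous service (higher first): Castillo (37 years) before Adeyemi and Farouk (15 years).
Among Adeyemi and Farouk, alphabetically by surname: Adeyemi before Farouk.
Order: Andersen, Eriksen, Harlow, Leclerc, Nakamura, Okonkwo, Castillo, Adeyemi, Farouk.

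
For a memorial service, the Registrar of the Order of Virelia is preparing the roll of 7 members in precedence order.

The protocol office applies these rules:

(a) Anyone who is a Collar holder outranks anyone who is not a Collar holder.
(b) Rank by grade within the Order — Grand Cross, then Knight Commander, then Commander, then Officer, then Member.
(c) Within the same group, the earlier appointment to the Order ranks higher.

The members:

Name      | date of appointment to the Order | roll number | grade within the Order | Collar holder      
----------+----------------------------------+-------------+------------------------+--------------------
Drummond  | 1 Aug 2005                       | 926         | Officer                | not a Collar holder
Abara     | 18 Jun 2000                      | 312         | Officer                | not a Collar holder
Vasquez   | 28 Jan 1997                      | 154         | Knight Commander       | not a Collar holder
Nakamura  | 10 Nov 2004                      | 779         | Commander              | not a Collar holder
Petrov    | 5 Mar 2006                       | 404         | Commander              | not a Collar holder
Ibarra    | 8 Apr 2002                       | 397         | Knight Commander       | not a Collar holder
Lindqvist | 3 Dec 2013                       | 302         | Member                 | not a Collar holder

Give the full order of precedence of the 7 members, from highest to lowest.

By the first rule: Vasquez, Ibarra, Nakamura, Petrov, Abara, Drummond and Lindqvist (each not a Collar holder).
Among Vasquez, Ibarra, Nakamura, Petrov, Abara, Drummond and Lindqvist, by grade within the Order: Vasquez and Ibarra (Knight Commander) before Nakamura and Petrov (Commander) before Abara and Drummond (Officer) before Lindqvist (Member).
Among Vasquez and Ibarra, by date of appointment to the Order (earlier first): Vasquez (28 Jan 1997) before Ibarra (8 Apr 2002).
Among Nakamura and Petrov, by date of appointment to the Order (earlier first): Nakamura (10 Nov 2004) before Petrov (5 Mar 2006).
Among Abara and Drummond, by date of appointment to the Order (earlier first): Abara (18 Jun 2000) before Drummond (1 Aug 2005).
Full order: Vasquez, Ibarra, Nakamura, Petrov, Abara, Drummond, Lindqvist.

Vasquez, Ibarra, Nakamura, Petrov, Abara, Drummond, Lindqvist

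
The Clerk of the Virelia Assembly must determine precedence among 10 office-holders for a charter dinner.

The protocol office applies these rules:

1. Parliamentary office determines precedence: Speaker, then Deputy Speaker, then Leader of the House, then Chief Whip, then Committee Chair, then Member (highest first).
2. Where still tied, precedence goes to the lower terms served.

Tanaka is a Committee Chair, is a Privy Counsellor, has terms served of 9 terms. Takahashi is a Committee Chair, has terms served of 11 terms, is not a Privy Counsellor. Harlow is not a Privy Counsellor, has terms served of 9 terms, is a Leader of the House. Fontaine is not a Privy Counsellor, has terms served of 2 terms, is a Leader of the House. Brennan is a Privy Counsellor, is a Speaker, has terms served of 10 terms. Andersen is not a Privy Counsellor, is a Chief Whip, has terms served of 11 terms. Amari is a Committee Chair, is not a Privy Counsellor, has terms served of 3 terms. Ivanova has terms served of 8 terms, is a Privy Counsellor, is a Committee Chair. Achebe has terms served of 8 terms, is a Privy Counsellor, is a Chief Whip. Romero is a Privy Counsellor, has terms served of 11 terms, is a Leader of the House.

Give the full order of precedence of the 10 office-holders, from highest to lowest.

Brennan, Fontaine, Harlow, Romero, Achebe, Andersen, Amari, Ivanova, Tanaka, Takahashi

By parliamentary office: Brennan (Speaker); then Fontaine, Harlow and Romero (Leader of the House); then Achebe and Andersen (Chief Whip); then Amari, Ivanova, Tanaka and Takahashi (Committee Chair).
Among Fontaine, Harlow and Romero, by terms served (lower first): Fontaine (2 terms) before Harlow (9 terms) before Romero (11 terms).
Among Achebe and Andersen, by terms served (lower first): Achebe (8 terms) before Andersen (11 terms).
Among Amari, Ivanova, Tanaka and Takahashi, by terms served (lower first): Amari (3 terms) before Ivanova (8 terms) before Tanaka (9 terms) before Takahashi (11 terms).
Full order: Brennan, Fontaine, Harlow, Romero, Achebe, Andersen, Amari, Ivanova, Tanaka, Takahashi.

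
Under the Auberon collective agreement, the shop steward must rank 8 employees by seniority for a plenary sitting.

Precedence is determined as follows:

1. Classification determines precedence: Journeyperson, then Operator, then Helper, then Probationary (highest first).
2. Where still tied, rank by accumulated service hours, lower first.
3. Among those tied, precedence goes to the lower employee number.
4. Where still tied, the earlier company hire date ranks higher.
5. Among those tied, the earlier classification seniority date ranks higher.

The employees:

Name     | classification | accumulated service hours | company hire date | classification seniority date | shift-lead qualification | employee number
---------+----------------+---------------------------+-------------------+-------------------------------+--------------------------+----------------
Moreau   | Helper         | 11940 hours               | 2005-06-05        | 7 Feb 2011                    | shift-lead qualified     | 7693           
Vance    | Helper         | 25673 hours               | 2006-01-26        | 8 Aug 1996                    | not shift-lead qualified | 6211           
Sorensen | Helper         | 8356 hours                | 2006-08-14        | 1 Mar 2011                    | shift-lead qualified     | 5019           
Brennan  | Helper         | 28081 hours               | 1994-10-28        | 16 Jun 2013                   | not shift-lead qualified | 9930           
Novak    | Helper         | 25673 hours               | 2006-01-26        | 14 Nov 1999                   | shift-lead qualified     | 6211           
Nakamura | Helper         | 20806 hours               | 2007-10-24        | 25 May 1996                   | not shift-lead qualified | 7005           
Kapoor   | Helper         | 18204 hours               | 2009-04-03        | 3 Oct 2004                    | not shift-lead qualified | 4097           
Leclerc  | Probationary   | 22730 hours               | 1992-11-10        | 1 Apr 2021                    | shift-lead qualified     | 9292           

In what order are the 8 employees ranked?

By classification: Sorensen, Moreau, Kapoor, Nakamura, Vance, Novak and Brennan (Helper); then Leclerc (Probationary).
Among Sorensen, Moreau, Kapoor, Nakamura, Vance, Novak and Brennan, by accumulated service hours (lower first): Sorensen (8356 hours) before Moreau (11940 hours) before Kapoor (18204 hours) before Nakamura (20806 hours) before Vance and Novak (25673 hours) before Brennan (28081 hours).
Vance and Novak both have employee number 6211, so the next rule applies.
Vance and Novak both have company hire date 2006-01-26, so the next rule applies.
Among Vance and Novak, by classification seniority date (earlier first): Vance (8 Aug 1996) before Novak (14 Nov 1999).
Full order: Sorensen, Moreau, Kapoor, Nakamura, Vance, Novak, Brennan, Leclerc.

Sorensen, Moreau, Kapoor, Nakamura, Vance, Novak, Brennan, Leclerc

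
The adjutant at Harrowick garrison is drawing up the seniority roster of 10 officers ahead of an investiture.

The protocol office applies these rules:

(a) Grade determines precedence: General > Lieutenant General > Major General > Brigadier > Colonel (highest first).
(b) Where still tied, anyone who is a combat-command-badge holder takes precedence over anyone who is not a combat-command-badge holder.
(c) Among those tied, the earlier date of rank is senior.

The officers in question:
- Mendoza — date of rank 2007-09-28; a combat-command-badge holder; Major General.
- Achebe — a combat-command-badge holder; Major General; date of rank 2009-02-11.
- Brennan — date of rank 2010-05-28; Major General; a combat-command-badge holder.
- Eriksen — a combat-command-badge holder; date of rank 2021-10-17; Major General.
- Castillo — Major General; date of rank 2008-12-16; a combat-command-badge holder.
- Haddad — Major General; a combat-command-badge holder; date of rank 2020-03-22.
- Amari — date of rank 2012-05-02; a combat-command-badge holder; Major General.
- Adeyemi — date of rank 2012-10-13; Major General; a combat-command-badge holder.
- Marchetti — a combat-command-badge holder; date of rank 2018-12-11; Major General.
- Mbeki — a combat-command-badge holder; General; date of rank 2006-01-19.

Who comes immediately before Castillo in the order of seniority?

Mendoza

By grade: Mbeki (General); then Mendoza, Castillo, Achebe, Brennan, Amari, Adeyemi, Marchetti, Haddad and Eriksen (Major General).
Mendoza, Castillo, Achebe, Brennan, Amari, Adeyemi, Marchetti, Haddad and Eriksen are each a combat-command-badge holder, so the next rule applies.
Among Mendoza, Castillo, Achebe, Brennan, Amari, Adeyemi, Marchetti, Haddad and Eriksen, by date of rank (earlier first): Mendoza (2007-09-28) before Castillo (2008-12-16) before Achebe (2009-02-11) before Brennan (2010-05-28) before Amari (2012-05-02) before Adeyemi (2012-10-13) before Marchetti (2018-12-11) before Haddad (2020-03-22) before Eriksen (2021-10-17).
Order: Mbeki, Mendoza, Castillo, Achebe, Brennan, Amari, Adeyemi, Marchetti, Haddad, Eriksen.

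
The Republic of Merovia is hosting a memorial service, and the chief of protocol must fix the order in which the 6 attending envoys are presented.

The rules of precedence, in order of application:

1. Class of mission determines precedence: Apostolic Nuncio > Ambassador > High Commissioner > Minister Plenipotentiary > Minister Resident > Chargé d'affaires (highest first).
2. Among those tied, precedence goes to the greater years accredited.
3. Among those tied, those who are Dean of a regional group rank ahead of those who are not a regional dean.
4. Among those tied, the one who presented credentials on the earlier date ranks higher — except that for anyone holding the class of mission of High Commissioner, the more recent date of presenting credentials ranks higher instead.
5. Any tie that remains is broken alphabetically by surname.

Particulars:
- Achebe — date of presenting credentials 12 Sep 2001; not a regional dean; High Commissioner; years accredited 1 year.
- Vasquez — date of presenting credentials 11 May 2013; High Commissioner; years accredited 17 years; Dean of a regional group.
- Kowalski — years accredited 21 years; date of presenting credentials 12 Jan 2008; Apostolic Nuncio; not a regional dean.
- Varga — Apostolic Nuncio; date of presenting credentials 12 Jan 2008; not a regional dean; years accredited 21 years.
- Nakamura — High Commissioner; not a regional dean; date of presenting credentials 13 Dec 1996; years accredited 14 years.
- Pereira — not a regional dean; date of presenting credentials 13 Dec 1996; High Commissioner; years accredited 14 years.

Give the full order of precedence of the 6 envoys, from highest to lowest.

By class of mission: Kowalski and Varga (Apostolic Nuncio); then Vasquez, Nakamura, Pereira and Achebe (High Commissioner).
Kowalski and Varga both have years accredited 21 years, so the next rule applies.
Kowalski and Varga are each not a regional dean, so the next rule applies.
Kowalski and Varga both have date of presenting credentials 12 Jan 2008, so the next rule applies.
Among Kowalski and Varga, alphabetically by surname: Kowalski before Varga.
Among Vasquez, Nakamura, Pereira and Achebe, by years accredited (higher first): Vasquez (17 years) before Nakamura and Pereira (14 years) before Achebe (1 year).
Nakamura and Pereira are each not a regional dean, so the next rule applies.
Nakamura and Pereira both have date of presenting credentials 13 Dec 1996, so the next rule applies.
Among Nakamura and Pereira, alphabetically by surname: Nakamura before Pereira.
Full order: Kowalski, Varga, Vasquez, Nakamura, Pereira, Achebe.

Kowalski, Varga, Vasquez, Nakamura, Pereira, Achebe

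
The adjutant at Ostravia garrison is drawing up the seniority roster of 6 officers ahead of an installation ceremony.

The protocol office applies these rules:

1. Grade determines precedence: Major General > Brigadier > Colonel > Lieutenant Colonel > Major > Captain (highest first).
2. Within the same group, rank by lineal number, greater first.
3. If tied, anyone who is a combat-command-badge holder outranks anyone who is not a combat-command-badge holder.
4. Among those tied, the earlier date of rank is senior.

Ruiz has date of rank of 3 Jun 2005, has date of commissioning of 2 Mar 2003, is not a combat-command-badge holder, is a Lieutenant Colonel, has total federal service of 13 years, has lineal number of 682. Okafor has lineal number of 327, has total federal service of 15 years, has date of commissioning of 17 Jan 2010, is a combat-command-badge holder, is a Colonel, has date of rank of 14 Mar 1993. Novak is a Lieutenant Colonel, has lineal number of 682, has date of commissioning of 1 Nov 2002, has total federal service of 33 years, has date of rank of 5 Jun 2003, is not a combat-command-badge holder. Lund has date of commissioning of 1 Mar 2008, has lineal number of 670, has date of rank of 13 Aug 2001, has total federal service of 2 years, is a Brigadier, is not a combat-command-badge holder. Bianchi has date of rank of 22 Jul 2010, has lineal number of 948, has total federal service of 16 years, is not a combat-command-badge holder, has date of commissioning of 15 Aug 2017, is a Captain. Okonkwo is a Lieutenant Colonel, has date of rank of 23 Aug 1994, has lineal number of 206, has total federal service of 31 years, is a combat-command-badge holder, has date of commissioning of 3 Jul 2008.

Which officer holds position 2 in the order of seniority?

Okafor

By grade: Lund (Brigadier); then Okafor (Colonel); then Novak, Ruiz and Okonkwo (Lieutenant Colonel); then Bianchi (Captain).
Among Novak, Ruiz and Okonkwo, by lineal number (higher first): Novak and Ruiz (682) before Okonkwo (206).
Novak and Ruiz are each not a combat-command-badge holder, so the next rule applies.
Among Novak and Ruiz, by date of rank (earlier first): Novak (5 Jun 2003) before Ruiz (3 Jun 2005).
Order: Lund, Okafor, Novak, Ruiz, Okonkwo, Bianchi.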